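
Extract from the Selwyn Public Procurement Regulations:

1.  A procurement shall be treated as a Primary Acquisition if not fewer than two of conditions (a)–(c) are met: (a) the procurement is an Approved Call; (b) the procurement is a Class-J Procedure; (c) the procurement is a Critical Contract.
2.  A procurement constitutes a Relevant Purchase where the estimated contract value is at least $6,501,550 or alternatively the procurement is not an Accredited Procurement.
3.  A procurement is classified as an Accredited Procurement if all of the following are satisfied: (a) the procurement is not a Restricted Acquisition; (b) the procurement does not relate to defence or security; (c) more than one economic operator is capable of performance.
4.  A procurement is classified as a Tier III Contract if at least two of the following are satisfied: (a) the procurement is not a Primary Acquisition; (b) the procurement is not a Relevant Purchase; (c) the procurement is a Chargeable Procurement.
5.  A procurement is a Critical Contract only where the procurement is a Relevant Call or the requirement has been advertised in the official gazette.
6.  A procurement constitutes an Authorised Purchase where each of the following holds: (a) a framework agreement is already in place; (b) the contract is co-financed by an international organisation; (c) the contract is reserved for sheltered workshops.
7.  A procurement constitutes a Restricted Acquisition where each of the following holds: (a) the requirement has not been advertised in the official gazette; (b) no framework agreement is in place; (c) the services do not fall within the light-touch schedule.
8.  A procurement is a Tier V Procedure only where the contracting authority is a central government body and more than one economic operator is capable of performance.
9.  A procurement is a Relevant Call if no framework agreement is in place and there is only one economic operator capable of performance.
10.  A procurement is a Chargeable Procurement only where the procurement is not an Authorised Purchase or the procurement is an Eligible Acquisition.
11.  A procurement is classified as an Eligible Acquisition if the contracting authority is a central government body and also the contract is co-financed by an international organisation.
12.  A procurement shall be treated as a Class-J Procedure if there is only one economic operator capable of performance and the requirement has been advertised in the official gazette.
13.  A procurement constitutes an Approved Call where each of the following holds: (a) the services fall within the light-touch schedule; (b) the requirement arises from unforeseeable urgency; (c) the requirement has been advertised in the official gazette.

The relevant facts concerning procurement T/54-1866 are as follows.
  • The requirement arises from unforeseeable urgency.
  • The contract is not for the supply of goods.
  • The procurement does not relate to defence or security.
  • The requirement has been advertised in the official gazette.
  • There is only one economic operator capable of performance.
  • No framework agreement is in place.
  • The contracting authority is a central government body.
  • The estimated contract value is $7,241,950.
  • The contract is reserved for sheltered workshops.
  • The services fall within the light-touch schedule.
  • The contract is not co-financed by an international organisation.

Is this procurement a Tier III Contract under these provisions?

No

paragraph 13 — Approved Call: [the services fall within the light-touch schedule? yes] AND [the requirement arises from unforeseeable urgency? yes] AND [the requirement has been advertised in the official gazette? yes] → satisfied.
paragraph 12 — Class-J Procedure: [there is only one economic operator capable of performance? yes] AND [the requirement has been advertised in the official gazette? yes] → satisfied.
paragraph 9 — Relevant Call: [no framework agreement is in place? yes] AND [there is only one economic operator capable of performance? yes] → satisfied.
paragraph 5 — Critical Contract: [Relevant Call (paragraph 9)? yes] OR [the requirement has been advertised in the official gazette? yes] → satisfied.
paragraph 1 — Primary Acquisition: Approved Call (paragraph 13)? yes; Class-J Procedure (paragraph 12)? yes; Critical Contract (paragraph 5)? yes — 3 of 3 hold (need ≥2) → satisfied.
paragraph 7 — Restricted Acquisition: [the requirement has not been advertised in the official gazette? no] AND [no framework agreement is in place? yes] AND [the services do not fall within the light-touch schedule? no] → not satisfied.
paragraph 3 — Accredited Procurement: [not a Restricted Acquisition (paragraph 7)? yes] AND [the procurement does not relate to defence or security? yes] AND [more than one economic operator is capable of performance? no] → not satisfied.
paragraph 2 — Relevant Purchase: [estimated contract value: $7,241,950 ≥ $6,501,550? yes] OR [not an Accredited Procurement (paragraph 3)? yes] → satisfied.
paragraph 6 — Authorised Purchase: [a framework agreement is already in place? no] AND [the contract is co-financed by an international organisation? no] AND [the contract is reserved for sheltered workshops? yes] → not satisfied.
paragraph 11 — Eligible Acquisition: [the contracting authority is a central government body? yes] AND [the contract is co-financed by an international organisation? no] → not satisfied.
paragraph 10 — Chargeable Procurement: [not an Authorised Purchase (paragraph 6)? yes] OR [Eligible Acquisition (paragraph 11)? no] → satisfied.
paragraph 4 — Tier III Contract: not a Primary Acquisition (paragraph 1)? no; not a Relevant Purchase (paragraph 2)? no; Chargeable Procurement (paragraph 10)? yes — 1 of 3 hold (need ≥2) → not satisfied.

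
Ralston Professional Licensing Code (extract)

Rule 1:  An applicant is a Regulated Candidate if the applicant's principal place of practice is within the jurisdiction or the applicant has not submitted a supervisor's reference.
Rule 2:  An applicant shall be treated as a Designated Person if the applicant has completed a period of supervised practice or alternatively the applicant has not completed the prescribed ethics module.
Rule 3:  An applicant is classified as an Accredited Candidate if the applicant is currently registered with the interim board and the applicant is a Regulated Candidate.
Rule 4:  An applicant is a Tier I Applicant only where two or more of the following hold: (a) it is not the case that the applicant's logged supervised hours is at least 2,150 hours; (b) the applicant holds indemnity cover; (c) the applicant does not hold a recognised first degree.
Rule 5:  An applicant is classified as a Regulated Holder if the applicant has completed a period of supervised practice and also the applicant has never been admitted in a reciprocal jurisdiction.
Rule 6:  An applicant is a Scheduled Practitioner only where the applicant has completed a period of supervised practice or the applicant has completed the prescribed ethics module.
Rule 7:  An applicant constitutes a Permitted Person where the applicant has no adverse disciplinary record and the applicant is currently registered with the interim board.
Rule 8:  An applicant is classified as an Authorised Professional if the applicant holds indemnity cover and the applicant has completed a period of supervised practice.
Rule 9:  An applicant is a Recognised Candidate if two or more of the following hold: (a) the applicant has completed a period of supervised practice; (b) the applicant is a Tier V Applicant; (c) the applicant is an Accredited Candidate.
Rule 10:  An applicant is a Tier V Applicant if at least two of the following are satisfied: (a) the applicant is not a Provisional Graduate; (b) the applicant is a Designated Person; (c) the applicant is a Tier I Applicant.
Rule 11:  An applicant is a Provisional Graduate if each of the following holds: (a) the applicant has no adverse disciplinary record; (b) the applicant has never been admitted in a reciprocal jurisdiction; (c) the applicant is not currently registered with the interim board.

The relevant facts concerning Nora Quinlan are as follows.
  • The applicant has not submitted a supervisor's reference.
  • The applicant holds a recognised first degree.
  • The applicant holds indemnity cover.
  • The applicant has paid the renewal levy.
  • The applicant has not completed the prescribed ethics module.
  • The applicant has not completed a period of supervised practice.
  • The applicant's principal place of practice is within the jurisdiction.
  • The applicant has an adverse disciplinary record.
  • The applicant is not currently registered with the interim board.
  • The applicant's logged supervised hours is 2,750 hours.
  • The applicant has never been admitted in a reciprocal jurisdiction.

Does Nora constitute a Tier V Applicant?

rule 11 — Provisional Graduate: [the applicant has no adverse disciplinary record? no] AND [the applicant has never been admitted in a reciprocal jurisdiction? yes] AND [the applicant is not currently registered with the interim board? yes] → not satisfied.
rule 2 — Designated Person: [the applicant has completed a period of supervised practice? no] OR [the applicant has not completed the prescribed ethics module? yes] → satisfied.
rule 4 — Tier I Applicant: applicant's logged supervised hours: 2,750 hours ≥ 2,150 hours? yes, so negated condition no; the applicant holds indemnity cover? yes; the applicant does not hold a recognised first degree? no — 1 of 3 hold (need ≥2) → not satisfied.
rule 10 — Tier V Applicant: not a Provisional Graduate (rule 11)? yes; Designated Person (rule 2)? yes; Tier I Applicant (rule 4)? no — 2 of 3 hold (need ≥2) → satisfied.

Yes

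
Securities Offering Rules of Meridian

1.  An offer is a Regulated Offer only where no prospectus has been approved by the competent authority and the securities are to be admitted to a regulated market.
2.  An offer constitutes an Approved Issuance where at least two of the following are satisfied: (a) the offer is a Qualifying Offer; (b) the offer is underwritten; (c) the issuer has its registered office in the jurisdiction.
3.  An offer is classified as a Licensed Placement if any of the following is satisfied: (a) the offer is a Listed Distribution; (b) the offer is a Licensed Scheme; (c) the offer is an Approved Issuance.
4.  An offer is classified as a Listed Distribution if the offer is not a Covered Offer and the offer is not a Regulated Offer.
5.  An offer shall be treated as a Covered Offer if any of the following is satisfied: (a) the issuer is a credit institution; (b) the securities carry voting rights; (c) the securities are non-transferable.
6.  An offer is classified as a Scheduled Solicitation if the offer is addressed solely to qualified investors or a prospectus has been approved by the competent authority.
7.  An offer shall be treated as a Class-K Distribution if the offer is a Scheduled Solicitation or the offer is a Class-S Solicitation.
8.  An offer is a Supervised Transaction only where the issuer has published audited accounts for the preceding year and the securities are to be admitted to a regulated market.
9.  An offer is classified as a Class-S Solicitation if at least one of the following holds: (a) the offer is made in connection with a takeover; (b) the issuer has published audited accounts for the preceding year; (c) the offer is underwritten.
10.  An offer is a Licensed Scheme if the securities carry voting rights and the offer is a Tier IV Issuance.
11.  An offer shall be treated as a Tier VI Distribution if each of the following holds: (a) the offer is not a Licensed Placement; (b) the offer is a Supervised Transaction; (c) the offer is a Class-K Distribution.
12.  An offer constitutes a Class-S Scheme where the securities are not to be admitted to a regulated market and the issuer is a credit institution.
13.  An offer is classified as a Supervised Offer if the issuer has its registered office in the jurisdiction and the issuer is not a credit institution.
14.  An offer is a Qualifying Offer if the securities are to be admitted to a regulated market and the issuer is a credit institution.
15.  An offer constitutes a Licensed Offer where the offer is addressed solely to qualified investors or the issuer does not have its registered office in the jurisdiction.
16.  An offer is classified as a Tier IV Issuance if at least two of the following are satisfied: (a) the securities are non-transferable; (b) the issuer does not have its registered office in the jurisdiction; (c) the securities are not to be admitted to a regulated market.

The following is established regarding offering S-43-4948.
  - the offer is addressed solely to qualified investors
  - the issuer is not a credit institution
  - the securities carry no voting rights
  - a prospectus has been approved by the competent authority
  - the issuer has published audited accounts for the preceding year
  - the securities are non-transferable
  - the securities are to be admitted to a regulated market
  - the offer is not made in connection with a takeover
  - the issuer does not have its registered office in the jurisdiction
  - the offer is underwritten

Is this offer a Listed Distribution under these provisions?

No

Under paragraph 5: the issuer is a credit institution? no; or the securities carry voting rights? no; or the securities are non-transferable? yes. So the offer is a Covered Offer.
Under paragraph 1: no prospectus has been approved by the competent authority? no; and the securities are to be admitted to a regulated market? yes. So the offer is not a Regulated Offer.
Under paragraph 4: not a Covered Offer (paragraph 5)? no; and not a Regulated Offer (paragraph 1)? yes. So the offer is not a Listed Distribution.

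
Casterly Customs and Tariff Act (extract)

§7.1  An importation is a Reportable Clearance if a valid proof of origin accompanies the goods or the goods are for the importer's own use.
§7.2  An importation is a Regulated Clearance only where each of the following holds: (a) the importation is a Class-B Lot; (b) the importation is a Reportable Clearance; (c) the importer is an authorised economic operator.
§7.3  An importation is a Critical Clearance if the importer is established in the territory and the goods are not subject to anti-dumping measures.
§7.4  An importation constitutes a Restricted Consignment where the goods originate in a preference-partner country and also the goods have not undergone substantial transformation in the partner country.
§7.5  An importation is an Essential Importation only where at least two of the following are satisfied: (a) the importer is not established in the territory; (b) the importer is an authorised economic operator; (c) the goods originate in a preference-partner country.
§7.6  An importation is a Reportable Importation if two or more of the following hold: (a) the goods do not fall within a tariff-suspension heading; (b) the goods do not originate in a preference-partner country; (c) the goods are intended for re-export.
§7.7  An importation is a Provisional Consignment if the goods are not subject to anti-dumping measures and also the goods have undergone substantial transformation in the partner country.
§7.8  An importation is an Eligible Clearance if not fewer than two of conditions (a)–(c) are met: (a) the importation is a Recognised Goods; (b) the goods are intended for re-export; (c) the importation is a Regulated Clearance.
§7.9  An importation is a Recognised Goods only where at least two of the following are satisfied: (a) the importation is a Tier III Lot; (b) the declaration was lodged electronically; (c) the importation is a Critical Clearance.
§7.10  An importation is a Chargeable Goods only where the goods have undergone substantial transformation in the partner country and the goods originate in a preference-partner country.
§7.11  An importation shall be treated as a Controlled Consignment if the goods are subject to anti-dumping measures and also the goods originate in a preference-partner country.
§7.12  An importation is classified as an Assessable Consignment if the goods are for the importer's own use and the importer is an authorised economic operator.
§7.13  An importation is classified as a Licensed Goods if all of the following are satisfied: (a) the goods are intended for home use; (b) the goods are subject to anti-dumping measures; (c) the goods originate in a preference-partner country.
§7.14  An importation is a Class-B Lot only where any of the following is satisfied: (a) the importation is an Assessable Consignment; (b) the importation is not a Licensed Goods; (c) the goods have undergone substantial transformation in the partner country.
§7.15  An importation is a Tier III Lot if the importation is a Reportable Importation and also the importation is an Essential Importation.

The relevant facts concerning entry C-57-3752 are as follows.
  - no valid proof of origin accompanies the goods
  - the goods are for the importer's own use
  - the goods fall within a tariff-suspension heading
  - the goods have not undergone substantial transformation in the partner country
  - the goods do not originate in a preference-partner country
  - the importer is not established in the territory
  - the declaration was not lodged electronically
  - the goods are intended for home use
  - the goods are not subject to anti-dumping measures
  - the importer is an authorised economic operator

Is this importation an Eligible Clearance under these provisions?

§7.6 — Reportable Importation: the goods do not fall within a tariff-suspension heading? no; the goods do not originate in a preference-partner country? yes; the goods are intended for re-export? no — 1 of 3 hold (need ≥2) → not satisfied.
§7.5 — Essential Importation: the importer is not established in the territory? yes; the importer is an authorised economic operator? yes; the goods originate in a preference-partner country? no — 2 of 3 hold (need ≥2) → satisfied.
§7.15 — Tier III Lot: [Reportable Importation (§7.6)? no] AND [Essential Importation (§7.5)? yes] → not satisfied.
§7.3 — Critical Clearance: [the importer is established in the territory? no] AND [the goods are not subject to anti-dumping measures? yes] → not satisfied.
§7.9 — Recognised Goods: Tier III Lot (§7.15)? no; the declaration was lodged electronically? no; Critical Clearance (§7.3)? no — 0 of 3 hold (need ≥2) → not satisfied.
§7.12 — Assessable Consignment: [the goods are for the importer's own use? yes] AND [the importer is an authorised economic operator? yes] → satisfied.
§7.13 — Licensed Goods: [the goods are intended for home use? yes] AND [the goods are subject to anti-dumping measures? no] AND [the goods originate in a preference-partner country? no] → not satisfied.
§7.14 — Class-B Lot: [Assessable Consignment (§7.12)? yes] OR [not a Licensed Goods (§7.13)? yes] OR [the goods have undergone substantial transformation in the partner country? no] → satisfied.
§7.1 — Reportable Clearance: [a valid proof of origin accompanies the goods? no] OR [the goods are for the importer's own use? yes] → satisfied.
§7.2 — Regulated Clearance: [Class-B Lot (§7.14)? yes] AND [Reportable Clearance (§7.1)? yes] AND [the importer is an authorised economic operator? yes] → satisfied.
§7.8 — Eligible Clearance: Recognised Goods (§7.9)? no; the goods are intended for re-export? no; Regulated Clearance (§7.2)? yes — 1 of 3 hold (need ≥2) → not satisfied.

No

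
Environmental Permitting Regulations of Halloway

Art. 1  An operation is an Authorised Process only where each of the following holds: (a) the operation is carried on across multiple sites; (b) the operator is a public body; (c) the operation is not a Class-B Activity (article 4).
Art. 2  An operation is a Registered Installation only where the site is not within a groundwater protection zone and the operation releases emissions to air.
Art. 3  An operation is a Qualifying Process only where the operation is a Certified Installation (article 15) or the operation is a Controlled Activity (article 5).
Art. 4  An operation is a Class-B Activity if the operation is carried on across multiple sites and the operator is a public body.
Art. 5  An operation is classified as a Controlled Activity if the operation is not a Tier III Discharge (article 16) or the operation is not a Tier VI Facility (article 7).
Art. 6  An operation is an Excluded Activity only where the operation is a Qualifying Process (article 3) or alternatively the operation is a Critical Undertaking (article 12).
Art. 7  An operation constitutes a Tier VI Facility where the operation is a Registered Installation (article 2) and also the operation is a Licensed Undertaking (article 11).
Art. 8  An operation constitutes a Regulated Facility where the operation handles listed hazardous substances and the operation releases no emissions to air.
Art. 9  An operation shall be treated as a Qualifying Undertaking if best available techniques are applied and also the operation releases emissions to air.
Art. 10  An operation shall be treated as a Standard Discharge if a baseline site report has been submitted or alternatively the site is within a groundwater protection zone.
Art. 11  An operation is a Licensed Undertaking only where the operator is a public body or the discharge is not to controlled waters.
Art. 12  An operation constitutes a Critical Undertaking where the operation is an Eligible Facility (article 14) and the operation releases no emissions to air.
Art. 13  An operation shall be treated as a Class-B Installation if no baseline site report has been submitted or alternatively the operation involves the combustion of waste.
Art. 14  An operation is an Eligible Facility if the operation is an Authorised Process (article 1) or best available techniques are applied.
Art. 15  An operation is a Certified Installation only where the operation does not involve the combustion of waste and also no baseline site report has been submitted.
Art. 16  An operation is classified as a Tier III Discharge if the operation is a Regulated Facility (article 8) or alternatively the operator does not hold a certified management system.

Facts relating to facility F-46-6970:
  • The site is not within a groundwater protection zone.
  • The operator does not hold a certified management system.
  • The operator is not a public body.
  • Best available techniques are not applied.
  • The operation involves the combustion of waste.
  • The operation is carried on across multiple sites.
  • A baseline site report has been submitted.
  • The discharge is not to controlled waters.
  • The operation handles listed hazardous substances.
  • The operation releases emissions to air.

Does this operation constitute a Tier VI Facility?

article 2 — Registered Installation: [the site is not within a groundwater protection zone? yes] AND [the operation releases emissions to air? yes] → satisfied.
article 11 — Licensed Undertaking: [the operator is a public body? no] OR [the discharge is not to controlled waters? yes] → satisfied.
article 7 — Tier VI Facility: [Registered Installation (article 2)? yes] AND [Licensed Undertaking (article 11)? yes] → satisfied.

Yes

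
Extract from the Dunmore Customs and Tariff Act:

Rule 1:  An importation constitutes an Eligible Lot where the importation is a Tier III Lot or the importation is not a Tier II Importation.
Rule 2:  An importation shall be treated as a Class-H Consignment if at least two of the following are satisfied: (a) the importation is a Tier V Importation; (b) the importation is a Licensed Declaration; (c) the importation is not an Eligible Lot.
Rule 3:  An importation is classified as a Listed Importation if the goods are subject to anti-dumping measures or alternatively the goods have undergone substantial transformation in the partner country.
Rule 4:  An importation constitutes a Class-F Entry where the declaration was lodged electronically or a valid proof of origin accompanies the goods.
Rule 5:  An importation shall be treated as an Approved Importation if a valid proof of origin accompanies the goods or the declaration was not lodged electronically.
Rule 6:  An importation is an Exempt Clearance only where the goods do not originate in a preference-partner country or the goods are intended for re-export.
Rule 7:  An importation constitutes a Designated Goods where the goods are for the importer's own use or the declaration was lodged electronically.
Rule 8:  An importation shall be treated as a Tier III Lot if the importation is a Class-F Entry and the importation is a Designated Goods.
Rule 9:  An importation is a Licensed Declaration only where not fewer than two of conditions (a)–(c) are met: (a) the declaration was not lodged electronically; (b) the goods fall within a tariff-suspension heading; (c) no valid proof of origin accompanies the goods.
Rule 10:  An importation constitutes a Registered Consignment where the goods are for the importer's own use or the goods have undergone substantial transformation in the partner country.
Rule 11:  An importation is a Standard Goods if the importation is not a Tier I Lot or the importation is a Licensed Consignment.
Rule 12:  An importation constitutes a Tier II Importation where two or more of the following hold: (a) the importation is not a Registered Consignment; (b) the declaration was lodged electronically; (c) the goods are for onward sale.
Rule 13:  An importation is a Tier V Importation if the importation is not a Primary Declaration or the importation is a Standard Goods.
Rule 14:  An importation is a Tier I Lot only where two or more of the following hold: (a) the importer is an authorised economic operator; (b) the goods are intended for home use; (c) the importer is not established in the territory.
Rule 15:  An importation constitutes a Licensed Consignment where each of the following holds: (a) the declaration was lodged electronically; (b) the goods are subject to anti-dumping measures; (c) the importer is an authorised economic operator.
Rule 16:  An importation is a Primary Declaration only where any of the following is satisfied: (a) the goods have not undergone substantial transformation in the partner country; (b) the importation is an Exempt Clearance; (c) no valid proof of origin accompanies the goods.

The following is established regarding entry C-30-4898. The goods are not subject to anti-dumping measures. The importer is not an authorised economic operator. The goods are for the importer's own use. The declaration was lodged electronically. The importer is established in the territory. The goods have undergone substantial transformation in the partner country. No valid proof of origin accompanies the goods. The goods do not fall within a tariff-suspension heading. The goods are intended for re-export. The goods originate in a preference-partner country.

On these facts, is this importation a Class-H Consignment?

No

rule 6 — Exempt Clearance: [the goods do not originate in a preference-partner country? no] OR [the goods are intended for re-export? yes] → satisfied.
rule 16 — Primary Declaration: [the goods have not undergone substantial transformation in the partner country? no] OR [Exempt Clearance (rule 6)? yes] OR [no valid proof of origin accompanies the goods? yes] → satisfied.
rule 14 — Tier I Lot: the importer is an authorised economic operator? no; the goods are intended for home use? no; the importer is not established in the territory? no — 0 of 3 hold (need ≥2) → not satisfied.
rule 15 — Licensed Consignment: [the declaration was lodged electronically? yes] AND [the goods are subject to anti-dumping measures? no] AND [the importer is an authorised economic operator? no] → not satisfied.
rule 11 — Standard Goods: [not a Tier I Lot (rule 14)? yes] OR [Licensed Consignment (rule 15)? no] → satisfied.
rule 13 — Tier V Importation: [not a Primary Declaration (rule 16)? no] OR [Standard Goods (rule 11)? yes] → satisfied.
rule 9 — Licensed Declaration: the declaration was not lodged electronically? no; the goods fall within a tariff-suspension heading? no; no valid proof of origin accompanies the goods? yes — 1 of 3 hold (need ≥2) → not satisfied.
rule 4 — Class-F Entry: [the declaration was lodged electronically? yes] OR [a valid proof of origin accompanies the goods? no] → satisfied.
rule 7 — Designated Goods: [the goods are for the importer's own use? yes] OR [the declaration was lodged electronically? yes] → satisfied.
rule 8 — Tier III Lot: [Class-F Entry (rule 4)? yes] AND [Designated Goods (rule 7)? yes] → satisfied.
rule 10 — Registered Consignment: [the goods are for the importer's own use? yes] OR [the goods have undergone substantial transformation in the partner country? yes] → satisfied.
rule 12 — Tier II Importation: not a Registered Consignment (rule 10)? no; the declaration was lodged electronically? yes; the goods are for onward sale? no — 1 of 3 hold (need ≥2) → not satisfied.
rule 1 — Eligible Lot: [Tier III Lot (rule 8)? yes] OR [not a Tier II Importation (rule 12)? yes] → satisfied.
rule 2 — Class-H Consignment: Tier V Importation (rule 13)? yes; Licensed Declaration (rule 9)? no; not an Eligible Lot (rule 1)? no — 1 of 3 hold (need ≥2) → not satisfied.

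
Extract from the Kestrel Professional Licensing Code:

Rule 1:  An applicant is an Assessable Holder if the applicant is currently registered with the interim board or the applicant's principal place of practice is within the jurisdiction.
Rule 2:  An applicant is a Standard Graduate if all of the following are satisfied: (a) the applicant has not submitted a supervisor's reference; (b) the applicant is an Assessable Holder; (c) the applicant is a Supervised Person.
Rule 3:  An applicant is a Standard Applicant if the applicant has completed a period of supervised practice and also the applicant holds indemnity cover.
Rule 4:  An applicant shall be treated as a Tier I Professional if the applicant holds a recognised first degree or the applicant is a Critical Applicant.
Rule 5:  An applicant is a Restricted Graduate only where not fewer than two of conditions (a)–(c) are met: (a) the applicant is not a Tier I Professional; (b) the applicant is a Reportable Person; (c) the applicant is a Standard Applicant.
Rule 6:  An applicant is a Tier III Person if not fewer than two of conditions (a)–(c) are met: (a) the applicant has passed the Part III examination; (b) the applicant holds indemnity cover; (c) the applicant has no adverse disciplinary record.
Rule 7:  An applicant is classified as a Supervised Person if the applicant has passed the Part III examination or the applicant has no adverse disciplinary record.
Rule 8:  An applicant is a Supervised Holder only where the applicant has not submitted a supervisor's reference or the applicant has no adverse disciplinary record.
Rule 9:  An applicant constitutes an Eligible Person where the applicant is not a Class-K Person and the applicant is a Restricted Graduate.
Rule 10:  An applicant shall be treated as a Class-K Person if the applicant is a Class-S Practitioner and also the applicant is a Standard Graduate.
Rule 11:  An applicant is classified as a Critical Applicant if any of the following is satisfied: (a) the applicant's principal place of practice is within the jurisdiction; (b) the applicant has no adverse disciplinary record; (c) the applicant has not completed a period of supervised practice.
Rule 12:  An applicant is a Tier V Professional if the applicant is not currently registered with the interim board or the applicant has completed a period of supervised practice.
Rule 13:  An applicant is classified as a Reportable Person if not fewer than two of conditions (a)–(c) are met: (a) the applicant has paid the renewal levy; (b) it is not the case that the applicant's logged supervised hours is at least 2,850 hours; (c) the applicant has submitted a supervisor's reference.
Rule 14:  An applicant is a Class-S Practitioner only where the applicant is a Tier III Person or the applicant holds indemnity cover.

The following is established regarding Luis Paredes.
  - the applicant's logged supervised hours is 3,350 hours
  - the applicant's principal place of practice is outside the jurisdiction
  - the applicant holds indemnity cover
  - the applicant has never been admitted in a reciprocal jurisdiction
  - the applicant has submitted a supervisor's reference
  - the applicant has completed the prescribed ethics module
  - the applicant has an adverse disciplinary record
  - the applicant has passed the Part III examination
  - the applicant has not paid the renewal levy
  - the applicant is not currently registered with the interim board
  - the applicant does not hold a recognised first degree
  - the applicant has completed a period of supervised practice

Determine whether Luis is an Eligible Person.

rule 6 — Tier III Person: the applicant has passed the Part III examination? yes; the applicant holds indemnity cover? yes; the applicant has no adverse disciplinary record? no — 2 of 3 hold (need ≥2) → satisfied.
rule 14 — Class-S Practitioner: [Tier III Person (rule 6)? yes] OR [the applicant holds indemnity cover? yes] → satisfied.
rule 1 — Assessable Holder: [the applicant is currently registered with the interim board? no] OR [the applicant's principal place of practice is within the jurisdiction? no] → not satisfied.
rule 7 — Supervised Person: [the applicant has passed the Part III examination? yes] OR [the applicant has no adverse disciplinary record? no] → satisfied.
rule 2 — Standard Graduate: [the applicant has not submitted a supervisor's reference? no] AND [Assessable Holder (rule 1)? no] AND [Supervised Person (rule 7)? yes] → not satisfied.
rule 10 — Class-K Person: [Class-S Practitioner (rule 14)? yes] AND [Standard Graduate (rule 2)? no] → not satisfied.
rule 11 — Critical Applicant: [the applicant's principal place of practice is within the jurisdiction? no] OR [the applicant has no adverse disciplinary record? no] OR [the applicant has not completed a period of supervised practice? no] → not satisfied.
rule 4 — Tier I Professional: [the applicant holds a recognised first degree? no] OR [Critical Applicant (rule 11)? no] → not satisfied.
rule 13 — Reportable Person: the applicant has paid the renewal levy? no; applicant's logged supervised hours: 3,350 hours ≥ 2,850 hours? yes, so negated condition no; the applicant has submitted a supervisor's reference? yes — 1 of 3 hold (need ≥2) → not satisfied.
rule 3 — Standard Applicant: [the applicant has completed a period of supervised practice? yes] AND [the applicant holds indemnity cover? yes] → satisfied.
rule 5 — Restricted Graduate: not a Tier I Professional (rule 4)? yes; Reportable Person (rule 13)? no; Standard Applicant (rule 3)? yes — 2 of 3 hold (need ≥2) → satisfied.
rule 9 — Eligible Person: [not a Class-K Person (rule 10)? yes] AND [Restricted Graduate (rule 5)? yes] → satisfied.

Yes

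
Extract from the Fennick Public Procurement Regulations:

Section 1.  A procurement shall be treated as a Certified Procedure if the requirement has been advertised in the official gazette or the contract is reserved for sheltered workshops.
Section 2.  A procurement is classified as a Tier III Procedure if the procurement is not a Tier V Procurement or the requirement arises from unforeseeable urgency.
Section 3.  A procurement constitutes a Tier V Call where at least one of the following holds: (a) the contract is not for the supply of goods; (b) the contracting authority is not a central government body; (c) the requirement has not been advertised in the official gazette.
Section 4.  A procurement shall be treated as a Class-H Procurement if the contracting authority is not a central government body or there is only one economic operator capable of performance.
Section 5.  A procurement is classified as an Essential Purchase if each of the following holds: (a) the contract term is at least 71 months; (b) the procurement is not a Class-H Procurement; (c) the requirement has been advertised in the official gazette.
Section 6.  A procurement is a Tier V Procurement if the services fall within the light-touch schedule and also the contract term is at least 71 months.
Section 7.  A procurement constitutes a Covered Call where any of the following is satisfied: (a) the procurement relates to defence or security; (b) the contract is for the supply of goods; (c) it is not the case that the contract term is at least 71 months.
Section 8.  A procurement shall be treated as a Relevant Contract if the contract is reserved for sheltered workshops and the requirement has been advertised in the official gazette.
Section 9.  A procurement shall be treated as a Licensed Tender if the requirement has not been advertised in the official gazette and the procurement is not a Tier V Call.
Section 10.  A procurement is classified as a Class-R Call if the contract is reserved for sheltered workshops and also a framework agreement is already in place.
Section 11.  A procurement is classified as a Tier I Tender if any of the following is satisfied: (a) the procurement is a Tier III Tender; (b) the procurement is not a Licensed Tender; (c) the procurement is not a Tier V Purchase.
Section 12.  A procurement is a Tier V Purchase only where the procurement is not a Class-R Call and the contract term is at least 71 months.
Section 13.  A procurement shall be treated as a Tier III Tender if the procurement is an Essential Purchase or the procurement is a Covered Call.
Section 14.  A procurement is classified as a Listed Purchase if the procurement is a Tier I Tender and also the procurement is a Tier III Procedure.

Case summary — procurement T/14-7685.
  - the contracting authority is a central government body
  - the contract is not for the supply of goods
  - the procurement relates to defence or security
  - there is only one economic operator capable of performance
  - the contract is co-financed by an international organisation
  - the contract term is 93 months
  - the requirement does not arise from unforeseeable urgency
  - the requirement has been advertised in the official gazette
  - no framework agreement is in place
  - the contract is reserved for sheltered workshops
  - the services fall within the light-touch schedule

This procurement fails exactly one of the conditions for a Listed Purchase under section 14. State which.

section 4 — Class-H Procurement: [the contracting authority is not a central government body? no] OR [there is only one economic operator capable of performance? yes] → satisfied.
section 5 — Essential Purchase: [contract term: 93 months ≥ 71 months? yes] AND [not a Class-H Procurement (section 4)? no] AND [the requirement has been advertised in the official gazette? yes] → not satisfied.
section 7 — Covered Call: [the procurement relates to defence or security? yes] OR [the contract is for the supply of goods? no] OR [contract term: 93 months ≥ 71 months? yes, so negated condition no] → satisfied.
section 13 — Tier III Tender: [Essential Purchase (section 5)? no] OR [Covered Call (section 7)? yes] → satisfied.
section 3 — Tier V Call: [the contract is not for the supply of goods? yes] OR [the contracting authority is not a central government body? no] OR [the requirement has not been advertised in the official gazette? no] → satisfied.
section 9 — Licensed Tender: [the requirement has not been advertised in the official gazette? no] AND [not a Tier V Call (section 3)? no] → not satisfied.
section 10 — Class-R Call: [the contract is reserved for sheltered workshops? yes] AND [a framework agreement is already in place? no] → not satisfied.
section 12 — Tier V Purchase: [not a Class-R Call (section 10)? yes] AND [contract term: 93 months ≥ 71 months? yes] → satisfied.
section 11 — Tier I Tender: [Tier III Tender (section 13)? yes] OR [not a Licensed Tender (section 9)? yes] OR [not a Tier V Purchase (section 12)? no] → satisfied.
section 6 — Tier V Procurement: [the services fall within the light-touch schedule? yes] AND [contract term: 93 months ≥ 71 months? yes] → satisfied.
section 2 — Tier III Procedure: [not a Tier V Procurement (section 6)? no] OR [the requirement arises from unforeseeable urgency? no] → not satisfied.
section 14 — Listed Purchase: [Tier I Tender (section 11)? yes] AND [Tier III Procedure (section 2)? no] → not satisfied.

Tier III Procedure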